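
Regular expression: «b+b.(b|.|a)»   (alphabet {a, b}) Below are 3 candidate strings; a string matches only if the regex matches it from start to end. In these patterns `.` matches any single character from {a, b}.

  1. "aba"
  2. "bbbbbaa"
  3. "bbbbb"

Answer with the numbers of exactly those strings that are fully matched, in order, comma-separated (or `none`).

1 → no match — must start with "b"
2 → match
3 → match

2, 3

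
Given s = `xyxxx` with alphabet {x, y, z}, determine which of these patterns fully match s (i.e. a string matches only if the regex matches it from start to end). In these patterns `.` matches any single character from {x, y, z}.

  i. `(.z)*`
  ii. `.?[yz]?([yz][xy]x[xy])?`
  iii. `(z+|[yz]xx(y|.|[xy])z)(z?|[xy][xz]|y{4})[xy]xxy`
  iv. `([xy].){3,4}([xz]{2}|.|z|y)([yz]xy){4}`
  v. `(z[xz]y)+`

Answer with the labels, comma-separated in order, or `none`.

ii

i → no match
ii → match
iii → no match — must end with `xxy`
iv → no match — must end with `xy`
v → no match — must start with `z`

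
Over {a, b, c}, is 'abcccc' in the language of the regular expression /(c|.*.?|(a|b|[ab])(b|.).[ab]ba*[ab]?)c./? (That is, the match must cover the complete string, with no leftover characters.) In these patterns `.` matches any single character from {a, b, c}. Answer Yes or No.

Yes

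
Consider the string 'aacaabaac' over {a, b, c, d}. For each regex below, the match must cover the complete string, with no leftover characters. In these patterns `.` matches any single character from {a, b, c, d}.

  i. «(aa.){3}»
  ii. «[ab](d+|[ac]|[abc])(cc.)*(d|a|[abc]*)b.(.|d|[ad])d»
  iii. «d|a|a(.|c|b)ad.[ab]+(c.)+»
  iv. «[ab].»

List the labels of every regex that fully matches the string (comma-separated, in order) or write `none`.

i

i → match
ii → no match — must end with 'd'
iii → no match
iv → no match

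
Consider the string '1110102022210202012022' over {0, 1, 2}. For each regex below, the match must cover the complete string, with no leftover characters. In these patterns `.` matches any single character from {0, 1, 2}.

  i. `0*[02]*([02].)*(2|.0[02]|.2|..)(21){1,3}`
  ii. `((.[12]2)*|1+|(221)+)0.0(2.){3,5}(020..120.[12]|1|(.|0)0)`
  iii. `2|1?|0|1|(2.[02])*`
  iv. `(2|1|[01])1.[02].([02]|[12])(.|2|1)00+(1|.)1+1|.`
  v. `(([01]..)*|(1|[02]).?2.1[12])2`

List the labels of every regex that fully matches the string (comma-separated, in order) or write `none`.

ii

i → no match — must end with '21'
ii → match
iii → no match
iv → no match
v → no match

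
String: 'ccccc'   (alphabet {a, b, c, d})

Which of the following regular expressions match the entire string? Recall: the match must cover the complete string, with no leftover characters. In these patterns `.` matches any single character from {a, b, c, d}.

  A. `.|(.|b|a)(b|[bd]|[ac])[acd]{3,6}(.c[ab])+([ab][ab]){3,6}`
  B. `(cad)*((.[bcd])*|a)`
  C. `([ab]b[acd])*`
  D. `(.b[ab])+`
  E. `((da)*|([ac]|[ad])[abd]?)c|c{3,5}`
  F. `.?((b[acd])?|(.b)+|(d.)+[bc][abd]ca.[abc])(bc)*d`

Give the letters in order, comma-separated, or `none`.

A → no match
B → no match
C → no match
D → no match
E → match
F → no match — must end with 'd'

E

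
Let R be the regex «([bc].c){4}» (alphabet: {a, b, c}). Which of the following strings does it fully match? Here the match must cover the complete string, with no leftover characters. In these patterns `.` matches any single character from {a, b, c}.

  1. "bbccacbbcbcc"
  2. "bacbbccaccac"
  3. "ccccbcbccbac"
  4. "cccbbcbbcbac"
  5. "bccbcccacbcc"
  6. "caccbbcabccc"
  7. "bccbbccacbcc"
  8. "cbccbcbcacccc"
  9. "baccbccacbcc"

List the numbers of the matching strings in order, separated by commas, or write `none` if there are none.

1, 2, 3, 4, 5, 7, 9

1 → match
2 → match
3 → match
4 → match
5 → match
6 → no match
7 → match
8 → no match
9 → match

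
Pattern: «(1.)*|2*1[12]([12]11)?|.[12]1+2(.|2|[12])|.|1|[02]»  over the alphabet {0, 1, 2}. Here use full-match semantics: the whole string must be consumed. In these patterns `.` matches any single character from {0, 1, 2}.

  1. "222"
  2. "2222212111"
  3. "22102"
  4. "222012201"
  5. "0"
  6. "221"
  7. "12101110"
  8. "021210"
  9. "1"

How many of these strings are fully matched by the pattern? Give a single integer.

1 → no match
2 → match
3 → no match
4 → no match
5 → match
6 → no match
7 → match
8 → no match
9 → match
Total matched: 4

4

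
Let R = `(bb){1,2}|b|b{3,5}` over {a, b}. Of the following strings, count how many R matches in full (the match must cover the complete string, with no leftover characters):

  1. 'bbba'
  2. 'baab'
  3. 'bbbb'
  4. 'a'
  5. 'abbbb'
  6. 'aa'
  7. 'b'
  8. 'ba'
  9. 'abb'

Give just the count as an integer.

1 → no match
2 → no match
3 → match
4 → no match
5 → no match
6 → no match
7 → match
8 → no match
9 → no match
Total matched: 2

2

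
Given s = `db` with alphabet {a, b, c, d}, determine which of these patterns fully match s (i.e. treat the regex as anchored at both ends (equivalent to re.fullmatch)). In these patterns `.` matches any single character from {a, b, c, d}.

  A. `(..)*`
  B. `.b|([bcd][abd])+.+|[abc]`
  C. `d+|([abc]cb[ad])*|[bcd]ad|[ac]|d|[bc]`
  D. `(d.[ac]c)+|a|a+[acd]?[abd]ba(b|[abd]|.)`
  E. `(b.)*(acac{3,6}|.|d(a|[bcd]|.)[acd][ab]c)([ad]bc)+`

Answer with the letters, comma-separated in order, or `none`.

A → match
B → match
C → no match
D → no match
E → no match — must end with `bc`

A, B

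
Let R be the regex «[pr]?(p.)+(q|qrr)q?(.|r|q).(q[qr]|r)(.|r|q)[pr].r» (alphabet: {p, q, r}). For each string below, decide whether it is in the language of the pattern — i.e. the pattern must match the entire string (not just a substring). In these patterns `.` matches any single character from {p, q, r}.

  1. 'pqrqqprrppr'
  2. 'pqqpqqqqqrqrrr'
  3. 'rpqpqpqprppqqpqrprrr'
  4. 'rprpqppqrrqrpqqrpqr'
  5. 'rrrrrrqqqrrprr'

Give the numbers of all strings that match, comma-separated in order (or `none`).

1 → no match
2 → no match
3 → match
4 → match
5 → no match

3, 4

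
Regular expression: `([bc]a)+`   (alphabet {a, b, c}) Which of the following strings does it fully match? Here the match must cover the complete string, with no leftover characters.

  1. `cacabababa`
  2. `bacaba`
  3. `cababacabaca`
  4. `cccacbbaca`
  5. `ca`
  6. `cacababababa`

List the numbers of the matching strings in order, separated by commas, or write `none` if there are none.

1. `cacabababa` → match
2. `bacaba` → match
3. `cababacabaca` → match
4. `cccacbbaca` → no match
5. `ca` → match
6. `cacababababa` → match

1, 2, 3, 5, 6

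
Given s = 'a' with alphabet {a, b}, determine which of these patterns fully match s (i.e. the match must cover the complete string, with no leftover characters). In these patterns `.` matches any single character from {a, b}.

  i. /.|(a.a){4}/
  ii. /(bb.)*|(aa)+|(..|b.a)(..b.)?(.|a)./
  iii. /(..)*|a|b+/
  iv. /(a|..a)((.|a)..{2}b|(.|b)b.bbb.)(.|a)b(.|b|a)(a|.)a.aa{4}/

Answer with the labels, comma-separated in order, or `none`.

i → match
ii → no match
iii → match
iv → no match

i, iii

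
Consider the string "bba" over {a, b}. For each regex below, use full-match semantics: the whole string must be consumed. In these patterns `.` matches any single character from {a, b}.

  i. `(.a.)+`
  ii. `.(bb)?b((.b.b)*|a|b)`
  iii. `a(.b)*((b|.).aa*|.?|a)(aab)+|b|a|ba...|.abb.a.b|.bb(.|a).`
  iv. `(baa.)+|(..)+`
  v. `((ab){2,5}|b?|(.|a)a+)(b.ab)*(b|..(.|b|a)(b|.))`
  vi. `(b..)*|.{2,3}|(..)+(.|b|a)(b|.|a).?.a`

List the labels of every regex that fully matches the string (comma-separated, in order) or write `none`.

i → no match
ii → match
iii → no match
iv → no match
v → no match
vi → match

ii, vi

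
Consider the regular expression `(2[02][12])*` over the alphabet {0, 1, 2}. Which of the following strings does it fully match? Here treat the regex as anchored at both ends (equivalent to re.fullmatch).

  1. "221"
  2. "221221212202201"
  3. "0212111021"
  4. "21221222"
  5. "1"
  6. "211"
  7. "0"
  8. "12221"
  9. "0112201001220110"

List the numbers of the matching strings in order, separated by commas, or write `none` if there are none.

1 → match
2 → no match
3 → no match
4 → no match
5 → no match
6 → no match
7 → no match
8 → no match
9 → no match

1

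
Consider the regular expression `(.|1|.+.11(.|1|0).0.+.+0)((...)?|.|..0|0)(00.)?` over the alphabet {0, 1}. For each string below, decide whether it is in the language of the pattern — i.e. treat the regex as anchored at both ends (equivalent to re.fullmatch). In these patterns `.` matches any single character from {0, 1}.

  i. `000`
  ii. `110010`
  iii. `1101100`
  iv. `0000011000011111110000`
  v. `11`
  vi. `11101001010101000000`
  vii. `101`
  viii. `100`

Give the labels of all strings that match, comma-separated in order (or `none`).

i → no match
ii → no match
iii → no match
iv → match
v → match
vi → no match
vii → no match
viii → no match

iv, v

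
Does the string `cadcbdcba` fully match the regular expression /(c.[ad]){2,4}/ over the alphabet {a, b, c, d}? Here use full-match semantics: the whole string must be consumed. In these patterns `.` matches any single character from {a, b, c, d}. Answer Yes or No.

Yes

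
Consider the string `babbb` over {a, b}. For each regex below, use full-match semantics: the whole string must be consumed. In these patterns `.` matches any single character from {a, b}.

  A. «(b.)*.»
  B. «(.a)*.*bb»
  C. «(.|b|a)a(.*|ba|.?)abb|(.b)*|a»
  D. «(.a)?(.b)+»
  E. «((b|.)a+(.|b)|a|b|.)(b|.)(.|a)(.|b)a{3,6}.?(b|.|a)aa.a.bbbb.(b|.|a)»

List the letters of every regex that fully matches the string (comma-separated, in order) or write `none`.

A, B

A → match
B → match
C → no match
D → no match
E → no match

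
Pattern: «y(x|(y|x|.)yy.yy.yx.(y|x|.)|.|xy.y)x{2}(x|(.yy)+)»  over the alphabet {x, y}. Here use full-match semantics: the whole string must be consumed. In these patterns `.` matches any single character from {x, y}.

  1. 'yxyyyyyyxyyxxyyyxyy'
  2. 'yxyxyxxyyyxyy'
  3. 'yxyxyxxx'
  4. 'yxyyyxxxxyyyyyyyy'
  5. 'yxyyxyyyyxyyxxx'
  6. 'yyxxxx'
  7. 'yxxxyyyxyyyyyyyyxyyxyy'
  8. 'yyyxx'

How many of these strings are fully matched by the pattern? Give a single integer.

1 → no match
2 → match
3. 'yxyxyxxx' → match
4 → no match
5 → match
6. 'yyxxxx' → no match
7 → match
8. 'yyyxx' → no match
Total matched: 4

4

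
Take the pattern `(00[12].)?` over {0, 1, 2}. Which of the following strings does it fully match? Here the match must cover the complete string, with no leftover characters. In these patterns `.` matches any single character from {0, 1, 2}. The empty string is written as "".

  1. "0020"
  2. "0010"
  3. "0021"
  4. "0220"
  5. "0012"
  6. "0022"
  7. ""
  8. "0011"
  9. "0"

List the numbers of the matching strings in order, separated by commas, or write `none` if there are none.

1, 2, 3, 5, 6, 7, 8

1 → match
2 → match
3 → match
4 → no match
5 → match
6 → match
7 → match
8 → match
9 → no match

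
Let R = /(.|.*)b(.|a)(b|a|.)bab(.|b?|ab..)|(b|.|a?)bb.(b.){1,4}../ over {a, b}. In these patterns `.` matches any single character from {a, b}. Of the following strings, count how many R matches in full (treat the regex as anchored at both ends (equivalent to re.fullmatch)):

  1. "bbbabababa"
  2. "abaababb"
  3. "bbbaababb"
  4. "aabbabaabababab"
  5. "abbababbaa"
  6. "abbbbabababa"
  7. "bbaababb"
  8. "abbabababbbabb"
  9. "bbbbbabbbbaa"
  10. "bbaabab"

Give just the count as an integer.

1 → match
2 → match
3 → match
4 → match
5 → match
6 → match
7 → match
8 → match
9 → match
10 → match
Total matched: 10

10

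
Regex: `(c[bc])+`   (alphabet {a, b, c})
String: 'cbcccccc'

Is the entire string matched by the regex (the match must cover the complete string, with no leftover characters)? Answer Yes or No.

Yes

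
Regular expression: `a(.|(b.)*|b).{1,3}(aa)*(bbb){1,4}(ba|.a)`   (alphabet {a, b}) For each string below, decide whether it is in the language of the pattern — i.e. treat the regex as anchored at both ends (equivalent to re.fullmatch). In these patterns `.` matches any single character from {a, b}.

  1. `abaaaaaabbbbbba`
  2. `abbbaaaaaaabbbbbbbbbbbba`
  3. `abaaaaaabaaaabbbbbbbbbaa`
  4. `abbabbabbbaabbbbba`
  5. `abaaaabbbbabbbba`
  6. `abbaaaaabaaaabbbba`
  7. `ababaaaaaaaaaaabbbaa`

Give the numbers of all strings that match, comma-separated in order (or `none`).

7

1 → no match
2 → no match
3 → no match
4 → no match
5 → no match
6 → no match
7 → match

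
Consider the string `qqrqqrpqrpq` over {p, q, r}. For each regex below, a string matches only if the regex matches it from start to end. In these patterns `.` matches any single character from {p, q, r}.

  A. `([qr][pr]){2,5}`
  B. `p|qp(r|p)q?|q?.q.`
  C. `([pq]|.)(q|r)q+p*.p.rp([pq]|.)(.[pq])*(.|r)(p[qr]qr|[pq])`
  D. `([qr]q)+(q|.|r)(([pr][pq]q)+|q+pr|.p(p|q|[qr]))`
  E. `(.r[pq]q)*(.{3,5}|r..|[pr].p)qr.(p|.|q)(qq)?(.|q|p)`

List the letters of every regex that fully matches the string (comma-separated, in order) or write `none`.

A → no match
B → no match
C → no match
D → match
E → no match

D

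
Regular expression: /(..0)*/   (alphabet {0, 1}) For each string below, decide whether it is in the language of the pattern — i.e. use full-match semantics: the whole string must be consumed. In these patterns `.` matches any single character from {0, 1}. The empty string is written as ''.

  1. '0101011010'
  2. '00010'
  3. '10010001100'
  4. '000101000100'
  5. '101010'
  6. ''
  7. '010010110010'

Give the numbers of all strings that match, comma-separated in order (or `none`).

6, 7

1 → no match
2 → no match
3 → no match
4 → no match
5 → no match
6 → match
7 → match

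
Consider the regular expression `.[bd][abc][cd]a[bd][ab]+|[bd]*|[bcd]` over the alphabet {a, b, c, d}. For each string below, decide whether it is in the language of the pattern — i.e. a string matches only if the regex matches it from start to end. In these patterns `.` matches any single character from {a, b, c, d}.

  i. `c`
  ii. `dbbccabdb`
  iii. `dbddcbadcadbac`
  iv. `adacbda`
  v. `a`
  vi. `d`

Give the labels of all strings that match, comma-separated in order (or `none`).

i, vi

i. `c` → match
ii. `dbbccabdb` → no match
iii → no match
iv. `adacbda` → no match
v. `a` → no match
vi. `d` → match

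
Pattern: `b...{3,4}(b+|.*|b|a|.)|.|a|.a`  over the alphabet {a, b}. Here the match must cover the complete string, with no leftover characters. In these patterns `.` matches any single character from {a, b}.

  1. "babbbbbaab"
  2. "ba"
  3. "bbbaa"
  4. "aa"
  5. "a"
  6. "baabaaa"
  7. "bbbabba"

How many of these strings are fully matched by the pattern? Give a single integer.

1 → match
2 → match
3 → no match
4 → match
5 → match
6 → match
7 → match
Total matched: 6

6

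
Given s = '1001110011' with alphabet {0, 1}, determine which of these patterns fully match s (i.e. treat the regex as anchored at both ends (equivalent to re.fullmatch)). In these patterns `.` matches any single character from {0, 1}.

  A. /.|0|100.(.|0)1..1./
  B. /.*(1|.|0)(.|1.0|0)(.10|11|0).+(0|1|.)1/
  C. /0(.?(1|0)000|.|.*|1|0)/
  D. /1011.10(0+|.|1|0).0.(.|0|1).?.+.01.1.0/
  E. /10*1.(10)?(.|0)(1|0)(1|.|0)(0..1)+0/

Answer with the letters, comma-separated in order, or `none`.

A, B

A → match
B → match
C → no match — must start with '0'
D → no match — must start with '1011'
E → no match — must end with '10'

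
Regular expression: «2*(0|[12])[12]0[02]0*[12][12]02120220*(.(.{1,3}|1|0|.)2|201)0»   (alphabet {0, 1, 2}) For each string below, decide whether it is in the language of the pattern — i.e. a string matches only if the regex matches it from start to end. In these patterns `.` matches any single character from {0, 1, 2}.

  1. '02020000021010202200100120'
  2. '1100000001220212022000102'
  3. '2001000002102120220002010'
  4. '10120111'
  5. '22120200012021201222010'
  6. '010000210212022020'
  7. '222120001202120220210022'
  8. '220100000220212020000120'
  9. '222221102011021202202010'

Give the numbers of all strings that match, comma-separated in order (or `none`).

1 → no match
2 → no match — must end with '0'
3 → no match
4 → no match — must end with '0'
5 → no match
6 → no match
7 → no match — must end with '0'
8 → no match
9 → match

9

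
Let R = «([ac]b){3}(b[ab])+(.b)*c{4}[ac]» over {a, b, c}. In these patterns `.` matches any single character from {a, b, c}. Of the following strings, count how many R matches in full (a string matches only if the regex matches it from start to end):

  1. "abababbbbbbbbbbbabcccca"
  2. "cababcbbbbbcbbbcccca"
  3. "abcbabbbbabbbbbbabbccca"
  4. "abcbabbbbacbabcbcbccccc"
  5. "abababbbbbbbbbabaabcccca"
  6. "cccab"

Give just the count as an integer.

2

1 → match
2 → no match
3 → no match
4 → match
5 → no match
6 → no match
Total matched: 2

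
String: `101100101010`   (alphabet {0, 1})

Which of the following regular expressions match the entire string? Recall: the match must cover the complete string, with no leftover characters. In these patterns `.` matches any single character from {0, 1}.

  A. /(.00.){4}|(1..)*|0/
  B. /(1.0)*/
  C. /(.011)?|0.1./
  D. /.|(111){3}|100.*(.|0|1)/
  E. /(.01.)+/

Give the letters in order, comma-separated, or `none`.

A → no match
B → no match
C → no match
D → no match
E → match

E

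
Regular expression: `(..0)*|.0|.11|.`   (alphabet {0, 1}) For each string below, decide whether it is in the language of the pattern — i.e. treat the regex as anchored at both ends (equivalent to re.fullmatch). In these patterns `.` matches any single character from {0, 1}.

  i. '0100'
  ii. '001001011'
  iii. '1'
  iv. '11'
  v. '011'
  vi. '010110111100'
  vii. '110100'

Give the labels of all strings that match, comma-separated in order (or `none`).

iii, v, vii

i. '0100' → no match
ii. '001001011' → no match
iii. '1' → match
iv. '11' → no match
v. '011' → match
vi. '010110111100' → no match
vii. '110100' → match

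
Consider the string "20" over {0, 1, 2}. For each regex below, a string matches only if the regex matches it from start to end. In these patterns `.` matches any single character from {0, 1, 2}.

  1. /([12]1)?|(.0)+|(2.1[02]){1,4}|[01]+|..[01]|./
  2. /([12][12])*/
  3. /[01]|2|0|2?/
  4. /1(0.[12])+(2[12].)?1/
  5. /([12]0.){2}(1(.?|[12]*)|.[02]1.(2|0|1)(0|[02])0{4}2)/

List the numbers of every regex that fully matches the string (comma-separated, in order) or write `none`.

1

1 → match
2 → no match
3 → no match
4 → no match — must start with "10"
5 → no match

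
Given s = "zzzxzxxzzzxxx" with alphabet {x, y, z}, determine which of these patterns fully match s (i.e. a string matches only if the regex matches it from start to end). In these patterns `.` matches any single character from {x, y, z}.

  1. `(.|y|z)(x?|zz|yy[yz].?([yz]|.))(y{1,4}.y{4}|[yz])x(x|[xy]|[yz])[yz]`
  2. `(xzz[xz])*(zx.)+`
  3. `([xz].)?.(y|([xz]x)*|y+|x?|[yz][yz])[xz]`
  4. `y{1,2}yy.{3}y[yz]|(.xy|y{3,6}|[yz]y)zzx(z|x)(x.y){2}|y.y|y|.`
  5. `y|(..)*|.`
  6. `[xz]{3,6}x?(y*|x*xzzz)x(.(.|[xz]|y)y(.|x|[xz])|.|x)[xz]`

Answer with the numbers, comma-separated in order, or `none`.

6

1 → no match
2 → no match
3 → no match
4 → no match
5 → no match
6 → match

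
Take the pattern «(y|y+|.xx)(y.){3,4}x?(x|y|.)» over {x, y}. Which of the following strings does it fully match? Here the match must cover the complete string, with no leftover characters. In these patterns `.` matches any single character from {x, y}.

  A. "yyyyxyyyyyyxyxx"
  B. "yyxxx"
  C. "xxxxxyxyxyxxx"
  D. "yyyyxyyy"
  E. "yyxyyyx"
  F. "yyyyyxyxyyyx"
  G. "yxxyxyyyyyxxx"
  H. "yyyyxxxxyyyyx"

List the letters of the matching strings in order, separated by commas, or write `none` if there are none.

D, G

A → no match
B → no match
C → no match
D → match
E → no match
F → no match
G → match
H → no match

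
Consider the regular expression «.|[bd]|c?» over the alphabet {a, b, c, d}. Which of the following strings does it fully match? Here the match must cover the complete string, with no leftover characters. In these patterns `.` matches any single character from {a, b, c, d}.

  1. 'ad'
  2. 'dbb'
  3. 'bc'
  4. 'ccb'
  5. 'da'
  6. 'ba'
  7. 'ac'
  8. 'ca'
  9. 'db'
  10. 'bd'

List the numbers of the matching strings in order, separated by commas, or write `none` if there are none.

none

1 → no match
2 → no match
3 → no match
4 → no match
5 → no match
6 → no match
7 → no match
8 → no match
9 → no match
10 → no match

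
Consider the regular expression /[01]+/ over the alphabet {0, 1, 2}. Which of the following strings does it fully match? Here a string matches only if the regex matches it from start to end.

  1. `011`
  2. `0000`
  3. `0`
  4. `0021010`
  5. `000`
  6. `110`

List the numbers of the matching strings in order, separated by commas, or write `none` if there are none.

1. `011` → match
2. `0000` → match
3. `0` → match
4. `0021010` → no match
5. `000` → match
6. `110` → match

1, 2, 3, 5, 6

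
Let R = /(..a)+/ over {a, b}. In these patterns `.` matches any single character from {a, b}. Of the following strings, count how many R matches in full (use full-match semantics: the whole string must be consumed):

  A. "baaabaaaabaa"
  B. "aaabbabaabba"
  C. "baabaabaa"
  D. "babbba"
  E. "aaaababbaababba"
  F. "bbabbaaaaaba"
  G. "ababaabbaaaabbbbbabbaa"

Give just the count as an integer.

5

A → match
B → match
C → match
D → no match
E → match
F → match
G → no match
Total matched: 5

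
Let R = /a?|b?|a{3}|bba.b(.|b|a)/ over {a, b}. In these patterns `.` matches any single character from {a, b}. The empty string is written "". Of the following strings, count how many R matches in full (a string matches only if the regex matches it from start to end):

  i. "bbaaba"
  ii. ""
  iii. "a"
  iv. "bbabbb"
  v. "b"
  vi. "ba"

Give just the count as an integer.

i. "bbaaba" → match
ii. "" → match
iii. "a" → match
iv. "bbabbb" → match
v. "b" → match
vi. "ba" → no match
Total matched: 5

5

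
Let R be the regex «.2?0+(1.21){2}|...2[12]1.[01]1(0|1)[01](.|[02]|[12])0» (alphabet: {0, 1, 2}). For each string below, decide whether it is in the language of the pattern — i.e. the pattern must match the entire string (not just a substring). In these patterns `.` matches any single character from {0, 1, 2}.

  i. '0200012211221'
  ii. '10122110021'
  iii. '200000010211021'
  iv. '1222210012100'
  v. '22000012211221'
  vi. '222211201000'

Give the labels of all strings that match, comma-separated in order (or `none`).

i → match
ii → no match
iii → match
iv → no match
v → match
vi → no match

i, iii, v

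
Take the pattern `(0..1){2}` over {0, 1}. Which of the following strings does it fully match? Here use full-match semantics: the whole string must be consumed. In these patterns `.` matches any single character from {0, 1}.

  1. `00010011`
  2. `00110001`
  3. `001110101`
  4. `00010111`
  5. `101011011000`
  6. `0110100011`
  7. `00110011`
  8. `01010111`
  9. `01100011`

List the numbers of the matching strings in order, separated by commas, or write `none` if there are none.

1 → match
2 → match
3 → no match
4 → match
5 → no match — must start with `0`
6 → no match
7 → match
8 → match
9 → no match

1, 2, 4, 7, 8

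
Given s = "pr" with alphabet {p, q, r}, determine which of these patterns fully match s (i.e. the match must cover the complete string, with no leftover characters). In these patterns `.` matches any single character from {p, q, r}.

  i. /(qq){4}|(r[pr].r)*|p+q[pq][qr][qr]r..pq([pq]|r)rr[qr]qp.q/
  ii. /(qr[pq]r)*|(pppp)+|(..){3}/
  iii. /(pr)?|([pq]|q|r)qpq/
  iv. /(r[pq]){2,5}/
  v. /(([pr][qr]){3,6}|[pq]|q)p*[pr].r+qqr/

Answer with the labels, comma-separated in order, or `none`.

iii

i → no match
ii → no match
iii → match
iv → no match — must start with "r"
v → no match — must end with "rqqr"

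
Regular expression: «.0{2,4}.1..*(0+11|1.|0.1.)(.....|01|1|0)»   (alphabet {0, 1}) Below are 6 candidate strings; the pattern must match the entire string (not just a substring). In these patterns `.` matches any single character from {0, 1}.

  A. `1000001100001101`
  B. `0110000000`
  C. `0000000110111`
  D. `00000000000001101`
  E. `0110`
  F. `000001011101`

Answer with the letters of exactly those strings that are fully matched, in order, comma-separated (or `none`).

A, F

A → match
B. `0110000000` → no match
C → no match
D → no match
E. `0110` → no match
F. `000001011101` → match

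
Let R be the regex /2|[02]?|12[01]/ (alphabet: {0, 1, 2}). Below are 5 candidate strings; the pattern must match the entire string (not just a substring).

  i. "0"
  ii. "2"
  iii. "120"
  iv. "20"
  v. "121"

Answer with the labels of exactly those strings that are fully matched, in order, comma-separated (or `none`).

i, ii, iii, v

i → match
ii → match
iii → match
iv → no match
v → match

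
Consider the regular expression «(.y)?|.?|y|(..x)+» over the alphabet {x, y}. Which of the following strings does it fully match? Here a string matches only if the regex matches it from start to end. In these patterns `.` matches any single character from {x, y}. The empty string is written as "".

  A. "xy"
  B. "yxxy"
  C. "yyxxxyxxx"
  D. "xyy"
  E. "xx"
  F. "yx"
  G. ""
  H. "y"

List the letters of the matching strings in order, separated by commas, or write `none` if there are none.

A. "xy" → match
B. "yxxy" → no match
C. "yyxxxyxxx" → no match
D. "xyy" → no match
E. "xx" → no match
F. "yx" → no match
G. "" → match
H. "y" → match

A, G, H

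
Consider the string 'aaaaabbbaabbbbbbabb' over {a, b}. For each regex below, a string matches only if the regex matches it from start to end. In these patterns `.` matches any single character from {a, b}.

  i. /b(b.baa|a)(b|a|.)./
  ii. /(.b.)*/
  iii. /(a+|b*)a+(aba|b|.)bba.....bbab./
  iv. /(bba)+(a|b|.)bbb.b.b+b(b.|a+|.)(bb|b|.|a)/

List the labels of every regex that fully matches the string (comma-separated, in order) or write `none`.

iii

i → no match — must start with 'b'
ii → no match
iii → match
iv → no match — must start with 'bba'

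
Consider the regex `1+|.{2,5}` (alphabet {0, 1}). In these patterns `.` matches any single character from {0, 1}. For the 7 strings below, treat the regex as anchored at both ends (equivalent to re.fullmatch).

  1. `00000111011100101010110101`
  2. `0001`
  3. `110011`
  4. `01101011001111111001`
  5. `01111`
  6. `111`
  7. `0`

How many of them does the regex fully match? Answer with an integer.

3

1 → no match
2. `0001` → match
3. `110011` → no match
4 → no match
5. `01111` → match
6. `111` → match
7. `0` → no match
Total matched: 3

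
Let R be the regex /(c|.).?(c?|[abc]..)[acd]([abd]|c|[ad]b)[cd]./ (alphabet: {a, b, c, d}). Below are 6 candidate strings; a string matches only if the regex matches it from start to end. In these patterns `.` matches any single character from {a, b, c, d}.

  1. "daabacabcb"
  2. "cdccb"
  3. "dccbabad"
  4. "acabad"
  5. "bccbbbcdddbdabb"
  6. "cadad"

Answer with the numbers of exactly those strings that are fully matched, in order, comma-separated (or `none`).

1 → match
2 → match
3 → no match
4 → no match
5 → no match
6 → no match

1, 2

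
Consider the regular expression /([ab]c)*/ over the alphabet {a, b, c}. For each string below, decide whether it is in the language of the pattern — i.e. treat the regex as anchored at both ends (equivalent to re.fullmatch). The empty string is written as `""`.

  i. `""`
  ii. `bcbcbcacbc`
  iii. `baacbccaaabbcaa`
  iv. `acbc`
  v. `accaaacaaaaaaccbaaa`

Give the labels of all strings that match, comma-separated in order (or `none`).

i, ii, iv

i → match
ii → match
iii → no match
iv → match
v → no match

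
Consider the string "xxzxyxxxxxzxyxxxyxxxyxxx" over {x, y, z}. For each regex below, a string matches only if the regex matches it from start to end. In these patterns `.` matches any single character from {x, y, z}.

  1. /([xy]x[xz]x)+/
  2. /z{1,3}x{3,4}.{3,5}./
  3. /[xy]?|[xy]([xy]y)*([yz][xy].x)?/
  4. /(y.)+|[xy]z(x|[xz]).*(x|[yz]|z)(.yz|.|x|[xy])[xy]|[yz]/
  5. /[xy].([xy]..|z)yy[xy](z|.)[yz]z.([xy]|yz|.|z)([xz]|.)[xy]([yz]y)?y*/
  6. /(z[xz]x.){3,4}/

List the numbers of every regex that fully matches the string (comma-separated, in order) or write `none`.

1 → match
2 → no match — must start with "z"
3 → no match
4 → no match
5 → no match
6 → no match — must start with "z"

1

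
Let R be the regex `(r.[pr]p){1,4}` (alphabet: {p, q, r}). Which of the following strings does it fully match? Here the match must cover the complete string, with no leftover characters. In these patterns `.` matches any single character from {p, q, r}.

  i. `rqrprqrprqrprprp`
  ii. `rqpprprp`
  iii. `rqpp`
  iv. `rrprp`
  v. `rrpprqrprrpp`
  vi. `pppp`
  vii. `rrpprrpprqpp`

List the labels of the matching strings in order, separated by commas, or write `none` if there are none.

i → match
ii → match
iii → match
iv → no match
v → match
vi → no match — must start with `r`
vii → match

i, ii, iii, v, vii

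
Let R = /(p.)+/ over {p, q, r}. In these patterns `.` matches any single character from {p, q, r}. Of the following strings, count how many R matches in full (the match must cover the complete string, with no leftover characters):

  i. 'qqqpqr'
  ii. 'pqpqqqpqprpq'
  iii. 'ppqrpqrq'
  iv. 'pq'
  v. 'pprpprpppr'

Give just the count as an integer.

1

i. 'qqqpqr' → no match — must start with 'p'
ii. 'pqpqqqpqprpq' → no match
iii. 'ppqrpqrq' → no match
iv. 'pq' → match
v. 'pprpprpppr' → no match
Total matched: 1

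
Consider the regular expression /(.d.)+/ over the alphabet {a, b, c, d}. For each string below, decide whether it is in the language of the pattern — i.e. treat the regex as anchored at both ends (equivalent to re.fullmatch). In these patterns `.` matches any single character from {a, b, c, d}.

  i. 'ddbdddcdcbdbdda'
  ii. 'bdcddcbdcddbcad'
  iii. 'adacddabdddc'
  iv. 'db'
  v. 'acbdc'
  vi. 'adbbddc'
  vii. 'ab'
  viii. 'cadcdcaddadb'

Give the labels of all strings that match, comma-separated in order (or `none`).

i → match
ii → no match
iii → no match
iv → no match
v → no match
vi → no match
vii → no match
viii → no match

i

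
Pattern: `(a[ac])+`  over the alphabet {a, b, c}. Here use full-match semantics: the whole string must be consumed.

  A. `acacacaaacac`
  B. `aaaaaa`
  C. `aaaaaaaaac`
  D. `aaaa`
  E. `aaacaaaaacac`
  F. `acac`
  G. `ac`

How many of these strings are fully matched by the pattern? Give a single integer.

7

A. `acacacaaacac` → match
B. `aaaaaa` → match
C. `aaaaaaaaac` → match
D. `aaaa` → match
E. `aaacaaaaacac` → match
F. `acac` → match
G. `ac` → match
Total matched: 7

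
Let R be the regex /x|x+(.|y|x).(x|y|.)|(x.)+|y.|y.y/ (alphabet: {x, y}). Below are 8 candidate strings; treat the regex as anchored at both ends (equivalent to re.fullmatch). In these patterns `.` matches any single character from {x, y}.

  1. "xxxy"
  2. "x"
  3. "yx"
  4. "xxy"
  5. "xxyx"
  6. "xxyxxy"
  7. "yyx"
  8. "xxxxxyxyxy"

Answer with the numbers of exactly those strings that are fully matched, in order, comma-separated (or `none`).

1 → match
2 → match
3 → match
4 → no match
5 → match
6 → no match
7 → no match
8 → match

1, 2, 3, 5, 8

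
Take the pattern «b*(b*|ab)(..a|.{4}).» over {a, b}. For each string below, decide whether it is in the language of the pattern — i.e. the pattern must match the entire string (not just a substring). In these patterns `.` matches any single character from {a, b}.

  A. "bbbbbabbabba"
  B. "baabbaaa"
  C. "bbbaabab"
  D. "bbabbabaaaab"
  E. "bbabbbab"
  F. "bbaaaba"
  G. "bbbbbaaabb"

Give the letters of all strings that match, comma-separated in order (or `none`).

A → match
B → no match
C → match
D → no match
E → match
F → match
G → match

A, C, E, F, G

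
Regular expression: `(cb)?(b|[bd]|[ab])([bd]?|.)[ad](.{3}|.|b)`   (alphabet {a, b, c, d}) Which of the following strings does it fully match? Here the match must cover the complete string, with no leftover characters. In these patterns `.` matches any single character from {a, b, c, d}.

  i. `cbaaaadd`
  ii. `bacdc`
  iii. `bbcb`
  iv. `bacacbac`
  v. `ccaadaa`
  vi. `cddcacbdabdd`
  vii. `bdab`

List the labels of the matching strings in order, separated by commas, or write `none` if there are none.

i → match
ii → match
iii → no match
iv → no match
v → no match
vi → no match
vii → match

i, ii, vii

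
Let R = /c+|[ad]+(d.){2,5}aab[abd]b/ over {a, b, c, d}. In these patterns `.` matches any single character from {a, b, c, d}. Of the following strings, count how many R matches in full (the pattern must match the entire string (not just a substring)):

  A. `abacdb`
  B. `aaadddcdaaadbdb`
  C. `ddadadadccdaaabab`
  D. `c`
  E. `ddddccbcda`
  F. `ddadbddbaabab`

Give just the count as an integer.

1

A. `abacdb` → no match
B → no match
C → no match
D. `c` → match
E. `ddddccbcda` → no match
F → no match
Total matched: 1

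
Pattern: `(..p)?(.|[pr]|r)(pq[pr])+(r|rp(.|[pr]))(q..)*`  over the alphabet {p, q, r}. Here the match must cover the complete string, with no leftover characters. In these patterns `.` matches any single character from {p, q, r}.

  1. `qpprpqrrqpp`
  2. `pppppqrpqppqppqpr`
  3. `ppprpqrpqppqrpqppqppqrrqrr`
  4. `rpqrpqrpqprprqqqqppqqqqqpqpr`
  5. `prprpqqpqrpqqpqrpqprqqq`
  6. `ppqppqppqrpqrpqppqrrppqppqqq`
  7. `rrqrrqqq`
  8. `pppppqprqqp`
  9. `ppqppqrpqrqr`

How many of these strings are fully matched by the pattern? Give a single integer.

6

1 → match
2 → match
3 → match
4 → match
5 → no match
6 → match
7 → no match
8 → match
9 → no match
Total matched: 6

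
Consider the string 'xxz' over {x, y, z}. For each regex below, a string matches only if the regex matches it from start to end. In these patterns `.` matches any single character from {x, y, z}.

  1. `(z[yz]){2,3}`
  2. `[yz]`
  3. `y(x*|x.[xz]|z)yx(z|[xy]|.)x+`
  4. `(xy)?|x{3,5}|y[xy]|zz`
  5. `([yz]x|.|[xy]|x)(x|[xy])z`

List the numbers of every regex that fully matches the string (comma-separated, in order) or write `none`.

1 → no match — must start with 'z'
2 → no match
3 → no match — must start with 'y'
4 → no match
5 → match

5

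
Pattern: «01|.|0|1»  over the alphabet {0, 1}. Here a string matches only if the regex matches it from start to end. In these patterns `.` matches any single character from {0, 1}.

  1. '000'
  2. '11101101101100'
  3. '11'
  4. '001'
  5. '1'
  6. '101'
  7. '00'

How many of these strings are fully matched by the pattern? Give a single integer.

1 → no match
2 → no match
3 → no match
4 → no match
5 → match
6 → no match
7 → no match
Total matched: 1

1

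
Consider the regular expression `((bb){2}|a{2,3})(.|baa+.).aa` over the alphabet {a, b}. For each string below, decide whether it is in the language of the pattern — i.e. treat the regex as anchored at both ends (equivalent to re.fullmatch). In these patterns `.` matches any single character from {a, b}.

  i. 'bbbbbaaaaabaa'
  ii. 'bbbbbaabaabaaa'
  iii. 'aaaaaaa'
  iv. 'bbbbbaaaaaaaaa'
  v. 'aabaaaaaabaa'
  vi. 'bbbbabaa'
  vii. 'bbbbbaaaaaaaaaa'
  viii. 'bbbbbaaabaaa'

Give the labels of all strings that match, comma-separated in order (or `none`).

i, iii, iv, v, vi, vii, viii

i → match
ii → no match
iii. 'aaaaaaa' → match
iv → match
v. 'aabaaaaaabaa' → match
vi. 'bbbbabaa' → match
vii → match
viii. 'bbbbbaaabaaa' → match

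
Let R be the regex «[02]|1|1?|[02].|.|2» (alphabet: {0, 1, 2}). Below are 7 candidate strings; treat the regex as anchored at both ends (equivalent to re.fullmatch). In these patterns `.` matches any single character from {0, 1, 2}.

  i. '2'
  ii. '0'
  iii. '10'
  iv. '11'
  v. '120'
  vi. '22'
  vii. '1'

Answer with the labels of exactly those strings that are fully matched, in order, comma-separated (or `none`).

i, ii, vi, vii

i → match
ii → match
iii → no match
iv → no match
v → no match
vi → match
vii → match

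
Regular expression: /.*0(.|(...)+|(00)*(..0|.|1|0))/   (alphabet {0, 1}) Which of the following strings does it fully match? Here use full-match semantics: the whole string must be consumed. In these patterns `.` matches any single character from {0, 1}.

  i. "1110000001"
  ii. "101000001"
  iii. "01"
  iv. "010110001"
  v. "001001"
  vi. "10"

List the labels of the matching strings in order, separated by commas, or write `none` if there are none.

i, ii, iii, iv, v

i → match
ii → match
iii → match
iv → match
v → match
vi → no match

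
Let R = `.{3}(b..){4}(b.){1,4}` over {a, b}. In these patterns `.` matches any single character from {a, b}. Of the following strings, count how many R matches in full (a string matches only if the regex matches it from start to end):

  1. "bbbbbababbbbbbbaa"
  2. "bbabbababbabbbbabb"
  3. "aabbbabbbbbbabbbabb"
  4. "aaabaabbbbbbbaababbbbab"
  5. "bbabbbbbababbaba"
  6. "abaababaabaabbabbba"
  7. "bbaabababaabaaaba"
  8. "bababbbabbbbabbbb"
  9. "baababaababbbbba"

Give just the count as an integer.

1 → no match
2 → no match
3 → no match
4 → no match
5 → no match
6 → no match
7 → no match
8 → no match
9 → no match
Total matched: 0

0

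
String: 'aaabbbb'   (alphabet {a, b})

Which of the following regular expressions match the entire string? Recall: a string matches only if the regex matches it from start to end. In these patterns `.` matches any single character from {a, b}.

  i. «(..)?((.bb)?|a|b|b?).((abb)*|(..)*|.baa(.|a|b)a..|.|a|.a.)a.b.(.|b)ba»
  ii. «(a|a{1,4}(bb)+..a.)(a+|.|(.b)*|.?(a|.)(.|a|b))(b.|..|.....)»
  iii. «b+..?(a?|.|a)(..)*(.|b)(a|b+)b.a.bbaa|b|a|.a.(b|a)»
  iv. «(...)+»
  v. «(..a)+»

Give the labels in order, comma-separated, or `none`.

i → no match — must end with 'ba'
ii → match
iii → no match
iv → no match
v → no match — must end with 'a'

ii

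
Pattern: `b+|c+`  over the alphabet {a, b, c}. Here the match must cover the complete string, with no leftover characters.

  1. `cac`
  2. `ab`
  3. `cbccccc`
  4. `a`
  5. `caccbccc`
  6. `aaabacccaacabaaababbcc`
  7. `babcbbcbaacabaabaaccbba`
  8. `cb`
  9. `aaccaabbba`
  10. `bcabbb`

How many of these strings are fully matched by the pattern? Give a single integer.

0

1. `cac` → no match
2. `ab` → no match
3. `cbccccc` → no match
4. `a` → no match
5. `caccbccc` → no match
6 → no match
7 → no match
8. `cb` → no match
9. `aaccaabbba` → no match
10. `bcabbb` → no match
Total matched: 0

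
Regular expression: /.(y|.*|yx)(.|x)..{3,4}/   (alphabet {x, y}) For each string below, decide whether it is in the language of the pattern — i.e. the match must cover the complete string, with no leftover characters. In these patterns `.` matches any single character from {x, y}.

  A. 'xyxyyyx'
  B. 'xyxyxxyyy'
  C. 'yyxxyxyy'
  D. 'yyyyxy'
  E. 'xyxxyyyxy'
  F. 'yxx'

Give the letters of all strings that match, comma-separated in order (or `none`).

A, B, C, D, E

A → match
B → match
C → match
D → match
E → match
F → no match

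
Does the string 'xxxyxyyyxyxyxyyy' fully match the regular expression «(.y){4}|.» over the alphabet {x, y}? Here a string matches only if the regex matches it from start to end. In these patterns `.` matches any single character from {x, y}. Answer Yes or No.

No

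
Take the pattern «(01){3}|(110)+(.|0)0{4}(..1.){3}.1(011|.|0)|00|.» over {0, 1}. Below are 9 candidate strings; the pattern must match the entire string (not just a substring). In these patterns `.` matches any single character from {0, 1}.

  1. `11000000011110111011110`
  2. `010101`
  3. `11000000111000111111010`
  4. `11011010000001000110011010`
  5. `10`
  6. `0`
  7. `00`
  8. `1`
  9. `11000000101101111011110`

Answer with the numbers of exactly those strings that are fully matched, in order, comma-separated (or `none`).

1 → match
2 → match
3 → match
4 → match
5 → no match
6 → match
7 → match
8 → match
9 → match

1, 2, 3, 4, 6, 7, 8, 9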